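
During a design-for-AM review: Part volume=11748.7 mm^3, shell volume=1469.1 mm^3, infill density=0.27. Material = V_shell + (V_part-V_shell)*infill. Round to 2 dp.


V_infill = (11748.7 - 1469.1) * 0.27 = 2775.49
V_total = 1469.1 + 2775.49 = 4244.59 mm^3


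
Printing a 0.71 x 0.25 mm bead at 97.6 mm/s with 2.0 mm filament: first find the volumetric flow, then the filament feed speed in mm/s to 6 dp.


Q = 0.71 * 0.25 * 97.6 = 17.324 mm^3/s
A_fil = pi*(2.0/2)^2 = 3.14159265 mm^2
v_feed = 17.324 / 3.14159265 = 5.5144 mm/s


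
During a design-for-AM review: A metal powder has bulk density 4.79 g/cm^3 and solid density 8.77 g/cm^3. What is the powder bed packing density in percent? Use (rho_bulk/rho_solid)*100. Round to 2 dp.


Packing = (4.79/8.77)*100 = 54.62 %


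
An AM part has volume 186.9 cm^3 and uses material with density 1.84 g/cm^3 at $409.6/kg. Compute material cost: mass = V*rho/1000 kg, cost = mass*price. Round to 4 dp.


Mass = 186.9*1.84/1000 = 0.343896 kg
Cost = 0.343896 * 409.6 = 140.8598 $


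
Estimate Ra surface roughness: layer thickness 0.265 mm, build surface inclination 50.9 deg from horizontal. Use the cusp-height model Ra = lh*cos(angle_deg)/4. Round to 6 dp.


Ra = 0.265 * cos(50.9) / 4 = 0.041782 mm


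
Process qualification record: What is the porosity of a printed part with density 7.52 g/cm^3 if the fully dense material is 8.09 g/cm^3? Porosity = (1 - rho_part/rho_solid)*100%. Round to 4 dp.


Porosity = (1-7.52/8.09)*100 = 7.0457 %


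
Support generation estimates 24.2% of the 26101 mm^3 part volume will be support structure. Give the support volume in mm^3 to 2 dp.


V_support = 26101 * 0.242 = 6316.44 mm^3


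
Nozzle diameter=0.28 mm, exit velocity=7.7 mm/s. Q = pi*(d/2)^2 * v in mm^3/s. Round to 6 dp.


A = pi*(0.28/2)^2 = 0.06157522 mm^2
Q = 0.06157522 * 7.7 = 0.474129 mm^3/s


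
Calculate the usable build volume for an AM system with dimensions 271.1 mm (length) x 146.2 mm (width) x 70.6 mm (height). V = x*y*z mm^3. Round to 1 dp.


V = 271.1 * 146.2 * 70.6 = 2798218.3 mm^3


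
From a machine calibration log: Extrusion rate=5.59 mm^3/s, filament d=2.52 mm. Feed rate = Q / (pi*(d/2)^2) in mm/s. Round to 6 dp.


A = pi*(2.52/2)^2 = 4.987592
v = 5.59 / 4.987592 = 1.120781 mm/s


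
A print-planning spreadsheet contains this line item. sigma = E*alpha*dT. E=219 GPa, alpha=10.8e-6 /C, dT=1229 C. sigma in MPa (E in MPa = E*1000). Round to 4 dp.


sigma = 219*1000 * 10.8e-6 * 1229 = 2906.8308 MPa


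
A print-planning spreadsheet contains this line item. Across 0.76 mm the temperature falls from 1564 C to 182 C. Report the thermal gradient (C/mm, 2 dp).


G = (1564-182)/0.76 = 1818.42 C/mm


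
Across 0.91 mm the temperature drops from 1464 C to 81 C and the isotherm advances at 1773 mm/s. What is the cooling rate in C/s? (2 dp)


G = (1464-81)/0.91 = 1519.78021978 C/mm
CR = 1519.78021978 * 1773 = 2694570.33 C/s


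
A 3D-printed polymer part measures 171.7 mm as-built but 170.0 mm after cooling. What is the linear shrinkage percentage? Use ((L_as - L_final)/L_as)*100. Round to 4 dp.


Shrinkage = ((171.7-170.0)/171.7)*100 = 0.9901 %


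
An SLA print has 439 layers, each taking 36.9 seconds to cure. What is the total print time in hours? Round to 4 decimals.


t = 439 * 36.9 / 3600 = 4.4998 hrs


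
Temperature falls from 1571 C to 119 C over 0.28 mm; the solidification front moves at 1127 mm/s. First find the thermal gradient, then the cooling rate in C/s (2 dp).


G = (1571-119)/0.28 = 5185.71428571 C/mm
CR = 5185.71428571 * 1127 = 5844300.0 C/s


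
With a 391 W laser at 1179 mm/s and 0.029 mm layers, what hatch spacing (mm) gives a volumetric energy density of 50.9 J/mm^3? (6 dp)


h = 391 / (50.9*1179*0.029) = 0.224671 mm


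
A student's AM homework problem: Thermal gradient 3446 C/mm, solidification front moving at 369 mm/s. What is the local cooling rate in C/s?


CR = 3446 * 369 = 1271574 C/s


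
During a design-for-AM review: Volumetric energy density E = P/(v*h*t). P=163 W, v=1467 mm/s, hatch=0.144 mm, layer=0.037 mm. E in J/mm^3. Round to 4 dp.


E = 163 / (1467*0.144*0.037) = 20.8542 J/mm^3


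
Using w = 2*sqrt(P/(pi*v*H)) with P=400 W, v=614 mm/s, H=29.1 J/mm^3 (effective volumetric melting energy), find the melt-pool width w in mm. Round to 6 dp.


w = 2*sqrt(400/(pi*614*29.1)) = 0.168832 mm


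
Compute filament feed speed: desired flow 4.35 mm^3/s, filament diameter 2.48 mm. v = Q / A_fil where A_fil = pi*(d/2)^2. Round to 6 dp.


A = pi*(2.48/2)^2 = 4.830513
v = 4.35 / 4.830513 = 0.900525 mm/s


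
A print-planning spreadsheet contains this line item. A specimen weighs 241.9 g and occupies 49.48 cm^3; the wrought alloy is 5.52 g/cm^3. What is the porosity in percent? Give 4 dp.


rho_part = 241.9 / 49.48 = 4.88884398 g/cm^3
Porosity = (1 - 4.88884398/5.52)*100 = 11.434 %


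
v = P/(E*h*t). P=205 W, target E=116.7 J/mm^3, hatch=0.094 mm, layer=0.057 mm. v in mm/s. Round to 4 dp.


v = 205 / (116.7*0.094*0.057) = 327.8539 mm/s


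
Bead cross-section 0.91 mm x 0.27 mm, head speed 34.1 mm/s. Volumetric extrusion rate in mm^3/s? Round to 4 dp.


Rate = 0.91 * 0.27 * 34.1 = 8.3784 mm^3/s


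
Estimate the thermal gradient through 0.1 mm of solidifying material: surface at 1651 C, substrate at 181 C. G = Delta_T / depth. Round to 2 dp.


G = (1651-181)/0.1 = 14700.0 C/mm


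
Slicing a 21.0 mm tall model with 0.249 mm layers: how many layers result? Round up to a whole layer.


Layers = ceil(21.0/0.249) = 85


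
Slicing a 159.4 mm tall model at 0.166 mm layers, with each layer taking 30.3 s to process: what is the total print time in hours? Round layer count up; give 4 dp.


Layers = ceil(159.4/0.166) = 961
t = 961 * 30.3 / 3600 = 8.0884 hrs


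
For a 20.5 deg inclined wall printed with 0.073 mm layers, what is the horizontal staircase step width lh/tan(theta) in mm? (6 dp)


step = 0.073 / tan(20.5) = 0.195247 mm


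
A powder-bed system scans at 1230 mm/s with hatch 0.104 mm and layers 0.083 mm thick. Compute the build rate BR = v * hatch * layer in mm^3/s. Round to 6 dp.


Rate = 1230 * 0.104 * 0.083 = 10.61736 mm^3/s


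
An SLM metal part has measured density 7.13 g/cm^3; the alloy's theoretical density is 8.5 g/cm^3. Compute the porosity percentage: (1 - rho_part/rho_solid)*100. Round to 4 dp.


Porosity = (1-7.13/8.5)*100 = 16.1176 %


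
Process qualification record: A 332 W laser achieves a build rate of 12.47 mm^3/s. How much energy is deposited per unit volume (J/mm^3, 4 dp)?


SE = 332 / 12.47 = 26.6239 J/mm^3


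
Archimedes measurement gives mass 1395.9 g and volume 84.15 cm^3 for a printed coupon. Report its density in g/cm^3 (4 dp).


rho = 1395.9 / 84.15 = 16.5882 g/cm^3


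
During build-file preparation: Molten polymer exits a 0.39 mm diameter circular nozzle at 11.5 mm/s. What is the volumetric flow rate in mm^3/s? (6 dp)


A = pi*(0.39/2)^2 = 0.11945906 mm^2
Q = 0.11945906 * 11.5 = 1.373779 mm^3/s


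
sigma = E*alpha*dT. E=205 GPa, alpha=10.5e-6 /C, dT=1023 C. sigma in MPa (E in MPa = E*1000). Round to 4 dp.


sigma = 205*1000 * 10.5e-6 * 1023 = 2202.0075 MPa


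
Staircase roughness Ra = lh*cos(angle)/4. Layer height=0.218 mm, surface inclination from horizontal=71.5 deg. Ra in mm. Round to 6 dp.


Ra = 0.218 * cos(71.5) / 4 = 0.017293 mm


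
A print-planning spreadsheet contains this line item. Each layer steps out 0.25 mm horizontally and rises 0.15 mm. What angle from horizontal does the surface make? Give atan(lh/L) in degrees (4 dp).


angle = atan(0.15/0.25) = 30.9638 degrees


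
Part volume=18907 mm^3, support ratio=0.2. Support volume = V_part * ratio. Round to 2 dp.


V_support = 18907 * 0.2 = 3781.4 mm^3


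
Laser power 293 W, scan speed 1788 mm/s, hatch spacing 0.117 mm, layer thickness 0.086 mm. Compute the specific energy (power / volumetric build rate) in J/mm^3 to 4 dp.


Build rate = 1788 * 0.117 * 0.086 = 17.990856 mm^3/s
SE = 293 / 17.990856 = 16.2861 J/mm^3


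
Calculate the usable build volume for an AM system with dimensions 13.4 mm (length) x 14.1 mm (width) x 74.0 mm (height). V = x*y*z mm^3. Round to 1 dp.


V = 13.4 * 14.1 * 74.0 = 13981.6 mm^3


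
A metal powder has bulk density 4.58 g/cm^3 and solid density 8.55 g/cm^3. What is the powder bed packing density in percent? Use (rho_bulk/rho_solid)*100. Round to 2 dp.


Packing = (4.58/8.55)*100 = 53.57 %


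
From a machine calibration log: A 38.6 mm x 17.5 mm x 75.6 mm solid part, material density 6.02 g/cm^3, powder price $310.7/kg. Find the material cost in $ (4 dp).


V = 38.6 * 17.5 * 75.6 = 51067.8 mm^3 = 51.0678 cm^3
Mass = 51.0678 * 6.02 / 1000 = 0.30742816 kg
Cost = 0.30742816 * 310.7 = 95.5179 $


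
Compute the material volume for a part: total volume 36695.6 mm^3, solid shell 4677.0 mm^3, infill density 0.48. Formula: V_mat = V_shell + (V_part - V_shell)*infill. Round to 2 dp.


V_infill = (36695.6 - 4677.0) * 0.48 = 15368.93
V_total = 4677.0 + 15368.93 = 20045.93 mm^3


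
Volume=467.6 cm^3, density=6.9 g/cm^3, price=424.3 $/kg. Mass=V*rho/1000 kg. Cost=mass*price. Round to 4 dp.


Mass = 467.6*6.9/1000 = 3.22644 kg
Cost = 3.22644 * 424.3 = 1368.9785 $


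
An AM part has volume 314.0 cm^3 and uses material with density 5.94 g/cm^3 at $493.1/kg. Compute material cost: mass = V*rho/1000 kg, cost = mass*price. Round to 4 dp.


Mass = 314.0*5.94/1000 = 1.86516 kg
Cost = 1.86516 * 493.1 = 919.7104 $


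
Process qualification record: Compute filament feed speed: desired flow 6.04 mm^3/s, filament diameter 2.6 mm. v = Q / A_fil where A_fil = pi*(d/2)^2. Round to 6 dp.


A = pi*(2.6/2)^2 = 5.309292
v = 6.04 / 5.309292 = 1.137628 mm/s


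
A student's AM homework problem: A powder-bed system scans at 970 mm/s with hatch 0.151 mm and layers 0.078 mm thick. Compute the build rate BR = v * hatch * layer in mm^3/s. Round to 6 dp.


Rate = 970 * 0.151 * 0.078 = 11.42466 mm^3/s


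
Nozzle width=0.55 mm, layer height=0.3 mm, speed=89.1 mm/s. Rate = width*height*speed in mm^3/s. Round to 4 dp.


Rate = 0.55 * 0.3 * 89.1 = 14.7015 mm^3/s


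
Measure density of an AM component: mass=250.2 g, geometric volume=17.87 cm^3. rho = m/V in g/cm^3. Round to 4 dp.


rho = 250.2 / 17.87 = 14.0011 g/cm^3


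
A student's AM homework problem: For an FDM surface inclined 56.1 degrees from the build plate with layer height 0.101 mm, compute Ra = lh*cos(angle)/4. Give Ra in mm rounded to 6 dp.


Ra = 0.101 * cos(56.1) / 4 = 0.014083 mm


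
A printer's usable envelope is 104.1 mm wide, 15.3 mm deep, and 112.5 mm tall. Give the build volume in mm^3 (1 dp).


V = 104.1 * 15.3 * 112.5 = 179182.1 mm^3


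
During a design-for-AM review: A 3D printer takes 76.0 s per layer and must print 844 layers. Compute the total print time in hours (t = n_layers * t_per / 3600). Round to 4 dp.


t = 844 * 76.0 / 3600 = 17.8178 hrs


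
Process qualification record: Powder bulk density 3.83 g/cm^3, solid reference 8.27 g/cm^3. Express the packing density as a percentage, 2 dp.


Packing = (3.83/8.27)*100 = 46.31 %


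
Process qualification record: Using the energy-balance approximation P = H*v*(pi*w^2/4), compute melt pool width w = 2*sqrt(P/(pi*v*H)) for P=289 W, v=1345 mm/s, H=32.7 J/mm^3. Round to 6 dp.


w = 2*sqrt(289/(pi*1345*32.7)) = 0.091468 mm


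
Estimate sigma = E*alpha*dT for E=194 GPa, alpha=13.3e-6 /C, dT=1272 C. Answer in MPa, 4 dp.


sigma = 194*1000 * 13.3e-6 * 1272 = 3282.0144 MPa


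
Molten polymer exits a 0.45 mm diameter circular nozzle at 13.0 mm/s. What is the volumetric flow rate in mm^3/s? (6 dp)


A = pi*(0.45/2)^2 = 0.15904313 mm^2
Q = 0.15904313 * 13.0 = 2.067561 mm^3/s


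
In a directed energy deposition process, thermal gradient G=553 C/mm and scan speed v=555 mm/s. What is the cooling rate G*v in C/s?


CR = 553 * 555 = 306915 C/s


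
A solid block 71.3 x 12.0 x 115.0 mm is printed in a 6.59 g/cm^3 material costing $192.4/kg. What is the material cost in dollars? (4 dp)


V = 71.3 * 12.0 * 115.0 = 98394.0 mm^3 = 98.394 cm^3
Mass = 98.394 * 6.59 / 1000 = 0.64841646 kg
Cost = 0.64841646 * 192.4 = 124.7553 $


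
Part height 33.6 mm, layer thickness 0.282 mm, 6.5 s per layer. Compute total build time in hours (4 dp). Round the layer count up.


Layers = ceil(33.6/0.282) = 120
t = 120 * 6.5 / 3600 = 0.2167 hrs


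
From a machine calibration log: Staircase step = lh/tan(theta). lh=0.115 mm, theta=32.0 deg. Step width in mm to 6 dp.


step = 0.115 / tan(32.0) = 0.184038 mm


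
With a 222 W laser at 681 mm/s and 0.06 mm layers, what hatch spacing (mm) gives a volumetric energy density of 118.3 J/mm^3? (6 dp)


h = 222 / (118.3*681*0.06) = 0.045927 mm


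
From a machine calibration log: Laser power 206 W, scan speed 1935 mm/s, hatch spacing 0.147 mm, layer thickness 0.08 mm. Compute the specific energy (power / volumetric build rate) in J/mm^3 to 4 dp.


Build rate = 1935 * 0.147 * 0.08 = 22.7556 mm^3/s
SE = 206 / 22.7556 = 9.0527 J/mm^3


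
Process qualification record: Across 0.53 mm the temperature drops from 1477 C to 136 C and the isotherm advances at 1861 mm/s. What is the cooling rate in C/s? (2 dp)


G = (1477-136)/0.53 = 2530.18867925 C/mm
CR = 2530.18867925 * 1861 = 4708681.13 C/s


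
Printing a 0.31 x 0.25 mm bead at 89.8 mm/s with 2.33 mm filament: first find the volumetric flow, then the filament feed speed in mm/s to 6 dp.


Q = 0.31 * 0.25 * 89.8 = 6.9595 mm^3/s
A_fil = pi*(2.33/2)^2 = 4.26384809 mm^2
v_feed = 6.9595 / 4.26384809 = 1.632211 mm/s


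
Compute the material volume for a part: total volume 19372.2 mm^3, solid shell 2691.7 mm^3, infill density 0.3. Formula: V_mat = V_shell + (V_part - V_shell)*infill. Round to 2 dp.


V_infill = (19372.2 - 2691.7) * 0.3 = 5004.15
V_total = 2691.7 + 5004.15 = 7695.85 mm^3


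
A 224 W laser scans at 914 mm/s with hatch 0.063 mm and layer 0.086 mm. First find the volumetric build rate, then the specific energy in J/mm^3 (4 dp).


Build rate = 914 * 0.063 * 0.086 = 4.952052 mm^3/s
SE = 224 / 4.952052 = 45.2338 J/mm^3


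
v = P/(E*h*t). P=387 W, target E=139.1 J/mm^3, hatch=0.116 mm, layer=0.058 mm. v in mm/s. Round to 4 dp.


v = 387 / (139.1*0.116*0.058) = 413.5213 mm/s


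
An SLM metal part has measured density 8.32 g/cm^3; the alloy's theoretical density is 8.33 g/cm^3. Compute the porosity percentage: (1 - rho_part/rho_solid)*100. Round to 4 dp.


Porosity = (1-8.32/8.33)*100 = 0.12 %


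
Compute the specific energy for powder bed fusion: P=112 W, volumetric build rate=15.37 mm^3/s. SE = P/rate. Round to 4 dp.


SE = 112 / 15.37 = 7.2869 J/mm^3


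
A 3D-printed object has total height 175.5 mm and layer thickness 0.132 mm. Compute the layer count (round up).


Layers = ceil(175.5/0.132) = 1330


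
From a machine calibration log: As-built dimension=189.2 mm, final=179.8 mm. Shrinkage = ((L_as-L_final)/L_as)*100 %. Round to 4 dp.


Shrinkage = ((189.2-179.8)/189.2)*100 = 4.9683 %


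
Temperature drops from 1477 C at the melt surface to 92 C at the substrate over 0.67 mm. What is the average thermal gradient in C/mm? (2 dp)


G = (1477-92)/0.67 = 2067.16 C/mm


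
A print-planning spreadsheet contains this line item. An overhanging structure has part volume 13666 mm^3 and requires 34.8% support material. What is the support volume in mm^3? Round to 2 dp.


V_support = 13666 * 0.348 = 4755.77 mm^3


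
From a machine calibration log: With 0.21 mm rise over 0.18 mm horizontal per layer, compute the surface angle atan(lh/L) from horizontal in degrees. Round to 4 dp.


angle = atan(0.21/0.18) = 49.3987 degrees


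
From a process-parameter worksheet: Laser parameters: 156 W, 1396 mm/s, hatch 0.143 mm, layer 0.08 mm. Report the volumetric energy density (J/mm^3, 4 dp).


E = 156 / (1396*0.143*0.08) = 9.7682 J/mm^3


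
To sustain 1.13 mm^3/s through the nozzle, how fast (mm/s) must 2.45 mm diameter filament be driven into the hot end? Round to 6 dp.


A = pi*(2.45/2)^2 = 4.714352
v = 1.13 / 4.714352 = 0.239694 mm/s


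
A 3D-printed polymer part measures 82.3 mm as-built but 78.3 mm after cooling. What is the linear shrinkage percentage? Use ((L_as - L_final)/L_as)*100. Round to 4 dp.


Shrinkage = ((82.3-78.3)/82.3)*100 = 4.8603 %


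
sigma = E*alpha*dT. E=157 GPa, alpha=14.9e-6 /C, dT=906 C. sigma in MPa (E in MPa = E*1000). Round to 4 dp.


sigma = 157*1000 * 14.9e-6 * 906 = 2119.4058 MPa


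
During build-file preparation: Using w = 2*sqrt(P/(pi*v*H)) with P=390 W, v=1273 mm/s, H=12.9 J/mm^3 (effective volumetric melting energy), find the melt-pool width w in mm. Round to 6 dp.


w = 2*sqrt(390/(pi*1273*12.9)) = 0.173891 mm


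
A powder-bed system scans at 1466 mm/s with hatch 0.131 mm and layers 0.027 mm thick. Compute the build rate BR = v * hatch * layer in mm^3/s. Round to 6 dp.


Rate = 1466 * 0.131 * 0.027 = 5.185242 mm^3/s


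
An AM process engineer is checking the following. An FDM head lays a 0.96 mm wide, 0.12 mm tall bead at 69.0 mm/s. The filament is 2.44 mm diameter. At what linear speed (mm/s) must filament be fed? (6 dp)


Q = 0.96 * 0.12 * 69.0 = 7.9488 mm^3/s
A_fil = pi*(2.44/2)^2 = 4.67594651 mm^2
v_feed = 7.9488 / 4.67594651 = 1.699934 mm/s


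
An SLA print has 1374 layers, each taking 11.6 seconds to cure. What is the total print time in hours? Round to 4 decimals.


t = 1374 * 11.6 / 3600 = 4.4273 hrs


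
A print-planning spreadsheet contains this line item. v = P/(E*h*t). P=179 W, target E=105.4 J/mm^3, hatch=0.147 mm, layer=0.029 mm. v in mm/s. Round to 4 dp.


v = 179 / (105.4*0.147*0.029) = 398.3796 mm/s


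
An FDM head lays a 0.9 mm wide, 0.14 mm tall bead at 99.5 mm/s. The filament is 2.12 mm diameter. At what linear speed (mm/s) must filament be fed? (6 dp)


Q = 0.9 * 0.14 * 99.5 = 12.537 mm^3/s
A_fil = pi*(2.12/2)^2 = 3.52989351 mm^2
v_feed = 12.537 / 3.52989351 = 3.551665 mm/s


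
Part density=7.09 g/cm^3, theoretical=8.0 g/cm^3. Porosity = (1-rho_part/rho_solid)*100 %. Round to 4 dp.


Porosity = (1-7.09/8.0)*100 = 11.375 %


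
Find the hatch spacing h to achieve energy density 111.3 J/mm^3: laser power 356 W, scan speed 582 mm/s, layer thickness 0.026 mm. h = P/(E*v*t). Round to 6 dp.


h = 356 / (111.3*582*0.026) = 0.211377 mm


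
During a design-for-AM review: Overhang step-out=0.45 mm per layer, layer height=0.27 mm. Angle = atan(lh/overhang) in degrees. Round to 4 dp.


angle = atan(0.27/0.45) = 30.9638 degrees


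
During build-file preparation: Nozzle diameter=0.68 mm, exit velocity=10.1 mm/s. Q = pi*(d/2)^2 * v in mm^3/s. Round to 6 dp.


A = pi*(0.68/2)^2 = 0.36316811 mm^2
Q = 0.36316811 * 10.1 = 3.667998 mm^3/s


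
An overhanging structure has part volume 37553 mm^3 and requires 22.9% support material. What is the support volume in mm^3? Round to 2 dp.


V_support = 37553 * 0.229 = 8599.64 mm^3


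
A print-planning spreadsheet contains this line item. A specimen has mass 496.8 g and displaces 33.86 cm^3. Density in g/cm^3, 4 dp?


rho = 496.8 / 33.86 = 14.6722 g/cm^3


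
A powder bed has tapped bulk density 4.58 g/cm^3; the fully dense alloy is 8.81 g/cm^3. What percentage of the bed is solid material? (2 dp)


Packing = (4.58/8.81)*100 = 51.99 %


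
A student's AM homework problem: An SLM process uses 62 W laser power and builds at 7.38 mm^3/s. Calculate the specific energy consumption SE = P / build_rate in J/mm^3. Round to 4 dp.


SE = 62 / 7.38 = 8.4011 J/mm^3


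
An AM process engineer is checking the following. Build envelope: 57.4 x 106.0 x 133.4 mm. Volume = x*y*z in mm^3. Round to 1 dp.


V = 57.4 * 106.0 * 133.4 = 811659.0 mm^3


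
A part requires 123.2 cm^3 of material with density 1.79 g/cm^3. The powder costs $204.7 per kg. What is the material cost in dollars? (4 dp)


Mass = 123.2*1.79/1000 = 0.220528 kg
Cost = 0.220528 * 204.7 = 45.1421 $


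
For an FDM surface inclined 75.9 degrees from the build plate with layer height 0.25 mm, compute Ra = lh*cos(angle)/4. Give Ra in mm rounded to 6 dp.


Ra = 0.25 * cos(75.9) / 4 = 0.015226 mm


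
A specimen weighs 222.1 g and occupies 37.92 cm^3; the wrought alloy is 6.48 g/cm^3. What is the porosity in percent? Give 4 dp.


rho_part = 222.1 / 37.92 = 5.85706751 g/cm^3
Porosity = (1 - 5.85706751/6.48)*100 = 9.6132 %


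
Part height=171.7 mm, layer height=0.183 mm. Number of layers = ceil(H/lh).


Layers = ceil(171.7/0.183) = 939


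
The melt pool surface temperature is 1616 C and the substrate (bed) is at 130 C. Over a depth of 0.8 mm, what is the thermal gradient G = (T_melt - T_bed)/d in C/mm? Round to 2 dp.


G = (1616-130)/0.8 = 1857.5 C/mm


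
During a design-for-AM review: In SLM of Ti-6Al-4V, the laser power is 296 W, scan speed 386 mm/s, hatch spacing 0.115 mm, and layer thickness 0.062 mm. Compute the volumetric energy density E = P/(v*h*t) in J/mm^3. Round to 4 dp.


E = 296 / (386*0.115*0.062) = 107.5511 J/mm^3


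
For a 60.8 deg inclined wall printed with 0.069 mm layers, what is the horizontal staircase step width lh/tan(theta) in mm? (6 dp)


step = 0.069 / tan(60.8) = 0.038563 mm


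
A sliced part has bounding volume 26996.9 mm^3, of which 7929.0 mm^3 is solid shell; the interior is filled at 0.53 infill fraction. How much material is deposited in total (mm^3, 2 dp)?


V_infill = (26996.9 - 7929.0) * 0.53 = 10105.99
V_total = 7929.0 + 10105.99 = 18034.99 mm^3


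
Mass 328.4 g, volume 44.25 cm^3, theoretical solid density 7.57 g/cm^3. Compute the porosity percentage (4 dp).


rho_part = 328.4 / 44.25 = 7.42146893 g/cm^3
Porosity = (1 - 7.42146893/7.57)*100 = 1.9621 %


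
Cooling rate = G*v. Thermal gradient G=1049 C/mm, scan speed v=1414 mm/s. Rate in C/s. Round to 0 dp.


CR = 1049 * 1414 = 1483286 C/s


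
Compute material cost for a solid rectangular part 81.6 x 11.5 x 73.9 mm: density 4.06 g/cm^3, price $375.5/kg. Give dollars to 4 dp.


V = 81.6 * 11.5 * 73.9 = 69347.76 mm^3 = 69.34776 cm^3
Mass = 69.34776 * 4.06 / 1000 = 0.28155191 kg
Cost = 0.28155191 * 375.5 = 105.7227 $


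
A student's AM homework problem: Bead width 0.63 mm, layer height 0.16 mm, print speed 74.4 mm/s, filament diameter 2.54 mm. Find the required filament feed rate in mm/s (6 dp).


Q = 0.63 * 0.16 * 74.4 = 7.49952 mm^3/s
A_fil = pi*(2.54/2)^2 = 5.06707479 mm^2
v_feed = 7.49952 / 5.06707479 = 1.480049 mm/s


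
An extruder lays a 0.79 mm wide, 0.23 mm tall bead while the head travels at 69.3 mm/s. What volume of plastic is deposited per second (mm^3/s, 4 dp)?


Rate = 0.79 * 0.23 * 69.3 = 12.5918 mm^3/s


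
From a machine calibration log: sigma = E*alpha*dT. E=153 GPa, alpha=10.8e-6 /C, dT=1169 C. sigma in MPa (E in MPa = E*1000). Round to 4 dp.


sigma = 153*1000 * 10.8e-6 * 1169 = 1931.6556 MPa


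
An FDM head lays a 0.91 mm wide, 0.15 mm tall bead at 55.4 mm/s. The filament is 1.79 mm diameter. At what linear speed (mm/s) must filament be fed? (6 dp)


Q = 0.91 * 0.15 * 55.4 = 7.5621 mm^3/s
A_fil = pi*(1.79/2)^2 = 2.51649426 mm^2
v_feed = 7.5621 / 2.51649426 = 3.005014 mm/s


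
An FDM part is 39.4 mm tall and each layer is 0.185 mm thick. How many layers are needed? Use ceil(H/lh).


Layers = ceil(39.4/0.185) = 213


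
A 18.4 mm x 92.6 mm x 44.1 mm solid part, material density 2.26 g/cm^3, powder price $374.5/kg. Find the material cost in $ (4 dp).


V = 18.4 * 92.6 * 44.1 = 75139.344 mm^3 = 75.139344 cm^3
Mass = 75.139344 * 2.26 / 1000 = 0.16981492 kg
Cost = 0.16981492 * 374.5 = 63.5957 $


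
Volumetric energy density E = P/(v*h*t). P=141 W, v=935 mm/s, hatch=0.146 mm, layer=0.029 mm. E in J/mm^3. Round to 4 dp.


E = 141 / (935*0.146*0.029) = 35.6169 J/mm^3


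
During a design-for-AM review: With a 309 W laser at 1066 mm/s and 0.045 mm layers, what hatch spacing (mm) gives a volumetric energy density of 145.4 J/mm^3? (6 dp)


h = 309 / (145.4*1066*0.045) = 0.044302 mm


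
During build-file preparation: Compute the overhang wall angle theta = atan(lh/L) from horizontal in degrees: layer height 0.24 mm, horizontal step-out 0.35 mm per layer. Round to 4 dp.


angle = atan(0.24/0.35) = 34.439 degrees


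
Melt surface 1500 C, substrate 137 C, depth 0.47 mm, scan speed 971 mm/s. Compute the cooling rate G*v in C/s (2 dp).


G = (1500-137)/0.47 = 2900.0 C/mm
CR = 2900.0 * 971 = 2815900.0 C/s


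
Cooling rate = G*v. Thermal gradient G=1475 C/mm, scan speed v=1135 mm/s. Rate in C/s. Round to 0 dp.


CR = 1475 * 1135 = 1674125 C/s


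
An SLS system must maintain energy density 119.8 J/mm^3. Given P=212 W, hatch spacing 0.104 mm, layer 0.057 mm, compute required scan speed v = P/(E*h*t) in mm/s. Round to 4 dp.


v = 212 / (119.8*0.104*0.057) = 298.5182 mm/s


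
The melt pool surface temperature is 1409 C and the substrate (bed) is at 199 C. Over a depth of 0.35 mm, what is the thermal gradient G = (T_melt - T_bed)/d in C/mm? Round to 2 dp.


G = (1409-199)/0.35 = 3457.14 C/mm


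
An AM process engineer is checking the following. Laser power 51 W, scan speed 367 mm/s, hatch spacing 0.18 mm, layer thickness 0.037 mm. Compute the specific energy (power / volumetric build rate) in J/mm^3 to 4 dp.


Build rate = 367 * 0.18 * 0.037 = 2.44422 mm^3/s
SE = 51 / 2.44422 = 20.8656 J/mm^3


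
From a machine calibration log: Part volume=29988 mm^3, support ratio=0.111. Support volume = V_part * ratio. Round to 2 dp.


V_support = 29988 * 0.111 = 3328.67 mm^3


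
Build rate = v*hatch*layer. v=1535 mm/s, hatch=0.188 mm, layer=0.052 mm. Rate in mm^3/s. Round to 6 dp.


Rate = 1535 * 0.188 * 0.052 = 15.00616 mm^3/s


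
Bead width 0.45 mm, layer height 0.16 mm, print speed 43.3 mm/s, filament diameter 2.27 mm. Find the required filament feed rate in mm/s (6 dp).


Q = 0.45 * 0.16 * 43.3 = 3.1176 mm^3/s
A_fil = pi*(2.27/2)^2 = 4.0470782 mm^2
v_feed = 3.1176 / 4.0470782 = 0.770334 mm/s


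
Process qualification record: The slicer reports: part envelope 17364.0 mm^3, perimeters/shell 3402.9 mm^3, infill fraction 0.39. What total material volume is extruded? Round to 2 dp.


V_infill = (17364.0 - 3402.9) * 0.39 = 5444.83
V_total = 3402.9 + 5444.83 = 8847.73 mm^3


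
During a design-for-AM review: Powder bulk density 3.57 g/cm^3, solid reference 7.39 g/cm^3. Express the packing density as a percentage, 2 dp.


Packing = (3.57/7.39)*100 = 48.31 %


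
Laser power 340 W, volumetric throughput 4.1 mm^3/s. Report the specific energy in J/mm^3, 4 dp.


SE = 340 / 4.1 = 82.9268 J/mm^3


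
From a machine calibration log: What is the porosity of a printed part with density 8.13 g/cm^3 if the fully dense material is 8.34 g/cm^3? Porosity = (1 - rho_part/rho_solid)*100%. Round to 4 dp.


Porosity = (1-8.13/8.34)*100 = 2.518 %


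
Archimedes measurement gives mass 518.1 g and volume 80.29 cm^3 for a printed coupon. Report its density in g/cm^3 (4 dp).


rho = 518.1 / 80.29 = 6.4529 g/cm^3


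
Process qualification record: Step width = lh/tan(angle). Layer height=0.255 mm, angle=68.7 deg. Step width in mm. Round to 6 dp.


step = 0.255 / tan(68.7) = 0.09942 mm


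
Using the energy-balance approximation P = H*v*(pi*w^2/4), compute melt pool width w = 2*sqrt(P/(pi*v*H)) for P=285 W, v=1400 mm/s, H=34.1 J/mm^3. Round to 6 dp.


w = 2*sqrt(285/(pi*1400*34.1)) = 0.087184 mm


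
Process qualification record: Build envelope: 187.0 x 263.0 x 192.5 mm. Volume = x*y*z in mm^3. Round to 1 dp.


V = 187.0 * 263.0 * 192.5 = 9467342.5 mm^3


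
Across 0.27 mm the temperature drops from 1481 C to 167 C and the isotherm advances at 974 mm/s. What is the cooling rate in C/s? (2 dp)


G = (1481-167)/0.27 = 4866.66666667 C/mm
CR = 4866.66666667 * 974 = 4740133.33 C/s


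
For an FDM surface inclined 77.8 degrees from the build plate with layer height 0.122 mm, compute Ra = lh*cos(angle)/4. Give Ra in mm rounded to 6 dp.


Ra = 0.122 * cos(77.8) / 4 = 0.006445 mm


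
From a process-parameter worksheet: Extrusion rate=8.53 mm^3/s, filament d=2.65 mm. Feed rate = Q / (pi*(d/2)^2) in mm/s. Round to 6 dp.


A = pi*(2.65/2)^2 = 5.515459
v = 8.53 / 5.515459 = 1.546562 mm/s


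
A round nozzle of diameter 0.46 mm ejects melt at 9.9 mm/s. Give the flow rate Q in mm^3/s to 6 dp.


A = pi*(0.46/2)^2 = 0.16619025 mm^2
Q = 0.16619025 * 9.9 = 1.645283 mm^3/s


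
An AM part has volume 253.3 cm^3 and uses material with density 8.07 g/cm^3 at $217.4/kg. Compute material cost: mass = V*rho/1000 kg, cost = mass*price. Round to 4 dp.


Mass = 253.3*8.07/1000 = 2.044131 kg
Cost = 2.044131 * 217.4 = 444.3941 $


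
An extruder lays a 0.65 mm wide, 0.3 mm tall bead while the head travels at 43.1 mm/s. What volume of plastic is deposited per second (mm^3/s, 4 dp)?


Rate = 0.65 * 0.3 * 43.1 = 8.4045 mm^3/s


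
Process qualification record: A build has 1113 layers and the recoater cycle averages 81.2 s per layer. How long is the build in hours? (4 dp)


t = 1113 * 81.2 / 3600 = 25.1043 hrs


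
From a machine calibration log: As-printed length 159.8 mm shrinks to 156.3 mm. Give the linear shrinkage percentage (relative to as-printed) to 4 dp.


Shrinkage = ((159.8-156.3)/159.8)*100 = 2.1902 %


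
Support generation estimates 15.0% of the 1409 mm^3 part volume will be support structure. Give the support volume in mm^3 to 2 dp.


V_support = 1409 * 0.15 = 211.35 mm^3


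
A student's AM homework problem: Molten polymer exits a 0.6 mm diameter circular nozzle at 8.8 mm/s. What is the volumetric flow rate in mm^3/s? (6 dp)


A = pi*(0.6/2)^2 = 0.28274334 mm^2
Q = 0.28274334 * 8.8 = 2.488141 mm^3/s


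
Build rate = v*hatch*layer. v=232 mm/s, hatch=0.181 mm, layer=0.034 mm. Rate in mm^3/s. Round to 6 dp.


Rate = 232 * 0.181 * 0.034 = 1.427728 mm^3/s


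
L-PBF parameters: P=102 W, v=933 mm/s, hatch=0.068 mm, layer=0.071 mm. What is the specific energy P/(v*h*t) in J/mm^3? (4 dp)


Build rate = 933 * 0.068 * 0.071 = 4.504524 mm^3/s
SE = 102 / 4.504524 = 22.6439 J/mm^3


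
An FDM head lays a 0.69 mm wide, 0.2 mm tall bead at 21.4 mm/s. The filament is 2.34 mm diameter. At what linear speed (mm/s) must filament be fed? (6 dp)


Q = 0.69 * 0.2 * 21.4 = 2.9532 mm^3/s
A_fil = pi*(2.34/2)^2 = 4.30052618 mm^2
v_feed = 2.9532 / 4.30052618 = 0.686707 mm/s


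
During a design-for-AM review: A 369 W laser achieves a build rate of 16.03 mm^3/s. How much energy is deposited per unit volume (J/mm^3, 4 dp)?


SE = 369 / 16.03 = 23.0193 J/mm^3


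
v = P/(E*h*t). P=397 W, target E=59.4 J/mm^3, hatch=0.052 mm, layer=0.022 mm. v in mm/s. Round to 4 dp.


v = 397 / (59.4*0.052*0.022) = 5842.2218 mm/s


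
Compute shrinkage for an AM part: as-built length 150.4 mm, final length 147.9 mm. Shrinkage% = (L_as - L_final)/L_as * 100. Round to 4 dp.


Shrinkage = ((150.4-147.9)/150.4)*100 = 1.6622 %


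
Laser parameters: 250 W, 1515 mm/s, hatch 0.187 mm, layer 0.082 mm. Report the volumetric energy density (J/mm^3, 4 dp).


E = 250 / (1515*0.187*0.082) = 10.7615 J/mm^3


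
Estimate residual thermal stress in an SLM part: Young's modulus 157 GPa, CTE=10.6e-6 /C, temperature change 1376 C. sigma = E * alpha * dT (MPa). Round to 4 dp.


sigma = 157*1000 * 10.6e-6 * 1376 = 2289.9392 MPa


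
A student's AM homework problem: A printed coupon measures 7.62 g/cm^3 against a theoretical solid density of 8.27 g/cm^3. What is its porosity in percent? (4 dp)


Porosity = (1-7.62/8.27)*100 = 7.8597 %


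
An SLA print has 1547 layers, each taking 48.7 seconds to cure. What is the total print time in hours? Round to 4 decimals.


t = 1547 * 48.7 / 3600 = 20.9275 hrs


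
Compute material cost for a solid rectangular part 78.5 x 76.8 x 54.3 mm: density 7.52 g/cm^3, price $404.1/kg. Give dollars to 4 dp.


V = 78.5 * 76.8 * 54.3 = 327363.84 mm^3 = 327.36384 cm^3
Mass = 327.36384 * 7.52 / 1000 = 2.46177608 kg
Cost = 2.46177608 * 404.1 = 994.8037 $


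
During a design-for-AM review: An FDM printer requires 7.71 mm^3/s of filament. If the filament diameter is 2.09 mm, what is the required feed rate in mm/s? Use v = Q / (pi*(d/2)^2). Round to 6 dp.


A = pi*(2.09/2)^2 = 3.430698
v = 7.71 / 3.430698 = 2.247356 mm/s


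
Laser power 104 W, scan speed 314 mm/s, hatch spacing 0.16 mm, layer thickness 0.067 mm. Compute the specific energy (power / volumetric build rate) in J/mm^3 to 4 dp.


Build rate = 314 * 0.16 * 0.067 = 3.36608 mm^3/s
SE = 104 / 3.36608 = 30.8965 J/mm^3


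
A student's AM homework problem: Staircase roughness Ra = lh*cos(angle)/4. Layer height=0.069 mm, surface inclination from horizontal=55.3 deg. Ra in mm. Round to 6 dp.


Ra = 0.069 * cos(55.3) / 4 = 0.00982 mm


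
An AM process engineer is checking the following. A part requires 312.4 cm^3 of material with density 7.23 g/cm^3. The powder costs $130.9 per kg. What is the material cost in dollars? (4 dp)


Mass = 312.4*7.23/1000 = 2.258652 kg
Cost = 2.258652 * 130.9 = 295.6575 $


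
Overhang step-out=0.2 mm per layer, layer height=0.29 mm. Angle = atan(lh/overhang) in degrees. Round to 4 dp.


angle = atan(0.29/0.2) = 55.4077 degrees


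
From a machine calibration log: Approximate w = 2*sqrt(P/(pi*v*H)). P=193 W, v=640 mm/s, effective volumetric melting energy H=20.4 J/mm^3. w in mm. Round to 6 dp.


w = 2*sqrt(193/(pi*640*20.4)) = 0.137192 mm


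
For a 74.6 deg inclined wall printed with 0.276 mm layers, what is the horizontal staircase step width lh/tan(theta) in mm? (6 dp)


step = 0.276 / tan(74.6) = 0.076023 mm


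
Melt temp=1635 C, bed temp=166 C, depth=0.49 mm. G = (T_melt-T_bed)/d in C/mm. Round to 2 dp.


G = (1635-166)/0.49 = 2997.96 C/mm


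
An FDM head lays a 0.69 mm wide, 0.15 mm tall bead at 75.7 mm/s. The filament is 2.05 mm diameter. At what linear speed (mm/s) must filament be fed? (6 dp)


Q = 0.69 * 0.15 * 75.7 = 7.83495 mm^3/s
A_fil = pi*(2.05/2)^2 = 3.30063578 mm^2
v_feed = 7.83495 / 3.30063578 = 2.37377 mm/s


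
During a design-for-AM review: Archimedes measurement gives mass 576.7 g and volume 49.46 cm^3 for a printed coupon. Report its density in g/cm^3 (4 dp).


rho = 576.7 / 49.46 = 11.6599 g/cm^3


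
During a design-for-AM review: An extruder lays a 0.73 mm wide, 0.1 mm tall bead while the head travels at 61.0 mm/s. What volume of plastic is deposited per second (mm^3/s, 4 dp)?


Rate = 0.73 * 0.1 * 61.0 = 4.453 mm^3/s


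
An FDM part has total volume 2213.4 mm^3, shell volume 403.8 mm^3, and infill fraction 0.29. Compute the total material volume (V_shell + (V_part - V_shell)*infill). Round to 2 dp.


V_infill = (2213.4 - 403.8) * 0.29 = 524.78
V_total = 403.8 + 524.78 = 928.58 mm^3


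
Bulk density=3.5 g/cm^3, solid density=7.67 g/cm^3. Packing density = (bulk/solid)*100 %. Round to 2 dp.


Packing = (3.5/7.67)*100 = 45.63 %


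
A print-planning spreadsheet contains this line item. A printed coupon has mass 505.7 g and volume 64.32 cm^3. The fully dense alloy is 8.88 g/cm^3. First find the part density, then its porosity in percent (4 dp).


rho_part = 505.7 / 64.32 = 7.86225124 g/cm^3
Porosity = (1 - 7.86225124/8.88)*100 = 11.4611 %


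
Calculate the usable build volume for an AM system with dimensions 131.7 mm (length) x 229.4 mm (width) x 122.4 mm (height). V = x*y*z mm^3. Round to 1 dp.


V = 131.7 * 229.4 * 122.4 = 3697946.4 mm^3


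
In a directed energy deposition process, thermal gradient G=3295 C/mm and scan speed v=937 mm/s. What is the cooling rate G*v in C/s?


CR = 3295 * 937 = 3087415 C/s


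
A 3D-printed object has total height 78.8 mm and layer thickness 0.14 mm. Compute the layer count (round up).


Layers = ceil(78.8/0.14) = 563


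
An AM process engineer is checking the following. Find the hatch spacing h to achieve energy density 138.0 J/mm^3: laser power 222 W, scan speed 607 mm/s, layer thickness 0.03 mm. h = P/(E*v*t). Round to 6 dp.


h = 222 / (138.0*607*0.03) = 0.088341 mm


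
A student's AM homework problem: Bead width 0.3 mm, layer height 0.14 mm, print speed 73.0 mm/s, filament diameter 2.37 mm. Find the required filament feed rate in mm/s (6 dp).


Q = 0.3 * 0.14 * 73.0 = 3.066 mm^3/s
A_fil = pi*(2.37/2)^2 = 4.41150294 mm^2
v_feed = 3.066 / 4.41150294 = 0.695001 mm/s


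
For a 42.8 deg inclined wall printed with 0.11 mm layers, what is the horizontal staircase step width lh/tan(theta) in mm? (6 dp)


step = 0.11 / tan(42.8) = 0.118789 mm


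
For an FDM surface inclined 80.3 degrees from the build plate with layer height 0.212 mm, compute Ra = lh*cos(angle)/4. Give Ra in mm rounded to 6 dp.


Ra = 0.212 * cos(80.3) / 4 = 0.00893 mm


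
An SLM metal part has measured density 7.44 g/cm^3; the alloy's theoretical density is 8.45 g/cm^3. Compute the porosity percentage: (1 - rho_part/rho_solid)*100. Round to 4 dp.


Porosity = (1-7.44/8.45)*100 = 11.9527 %


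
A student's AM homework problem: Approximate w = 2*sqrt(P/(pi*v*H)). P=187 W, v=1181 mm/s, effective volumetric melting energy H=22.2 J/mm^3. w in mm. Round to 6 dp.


w = 2*sqrt(187/(pi*1181*22.2)) = 0.095296 mm


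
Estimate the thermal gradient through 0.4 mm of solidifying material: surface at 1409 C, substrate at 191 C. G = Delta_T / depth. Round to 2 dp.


G = (1409-191)/0.4 = 3045.0 C/mm


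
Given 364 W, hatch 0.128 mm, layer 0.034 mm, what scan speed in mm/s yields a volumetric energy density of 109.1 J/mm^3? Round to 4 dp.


v = 364 / (109.1*0.128*0.034) = 766.6334 mm/s


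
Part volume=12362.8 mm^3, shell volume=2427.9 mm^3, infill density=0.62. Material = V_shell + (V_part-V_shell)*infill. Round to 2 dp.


V_infill = (12362.8 - 2427.9) * 0.62 = 6159.64
V_total = 2427.9 + 6159.64 = 8587.54 mm^3


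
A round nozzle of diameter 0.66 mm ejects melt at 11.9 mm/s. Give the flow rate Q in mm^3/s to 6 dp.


A = pi*(0.66/2)^2 = 0.34211944 mm^2
Q = 0.34211944 * 11.9 = 4.071221 mm^3/s


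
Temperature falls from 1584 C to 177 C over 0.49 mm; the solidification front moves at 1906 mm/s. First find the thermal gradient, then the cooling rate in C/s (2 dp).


G = (1584-177)/0.49 = 2871.42857143 C/mm
CR = 2871.42857143 * 1906 = 5472942.86 C/s


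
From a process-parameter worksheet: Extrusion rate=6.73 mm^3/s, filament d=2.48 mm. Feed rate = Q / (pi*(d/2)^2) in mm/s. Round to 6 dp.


A = pi*(2.48/2)^2 = 4.830513
v = 6.73 / 4.830513 = 1.393227 mm/s


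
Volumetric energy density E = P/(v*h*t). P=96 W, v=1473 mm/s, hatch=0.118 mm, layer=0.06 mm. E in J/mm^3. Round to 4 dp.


E = 96 / (1473*0.118*0.06) = 9.2052 J/mm^3


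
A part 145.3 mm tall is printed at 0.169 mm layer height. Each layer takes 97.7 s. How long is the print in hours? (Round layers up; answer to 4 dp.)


Layers = ceil(145.3/0.169) = 860
t = 860 * 97.7 / 3600 = 23.3394 hrs


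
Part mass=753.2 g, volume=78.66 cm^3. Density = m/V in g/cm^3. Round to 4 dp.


rho = 753.2 / 78.66 = 9.5754 g/cm^3


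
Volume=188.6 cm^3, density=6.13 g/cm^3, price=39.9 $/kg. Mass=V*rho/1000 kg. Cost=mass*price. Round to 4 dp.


Mass = 188.6*6.13/1000 = 1.156118 kg
Cost = 1.156118 * 39.9 = 46.1291 $


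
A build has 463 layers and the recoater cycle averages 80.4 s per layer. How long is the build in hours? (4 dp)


t = 463 * 80.4 / 3600 = 10.3403 hrs


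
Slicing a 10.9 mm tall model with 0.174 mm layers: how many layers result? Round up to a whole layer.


Layers = ceil(10.9/0.174) = 63
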